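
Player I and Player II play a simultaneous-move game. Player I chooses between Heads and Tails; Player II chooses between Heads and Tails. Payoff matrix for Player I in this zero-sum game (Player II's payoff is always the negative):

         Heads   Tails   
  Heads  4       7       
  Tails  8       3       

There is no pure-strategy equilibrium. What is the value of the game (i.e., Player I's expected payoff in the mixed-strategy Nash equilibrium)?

Set Player I's expected payoff from Heads equal to that from Tails:
  Player I's payoff to Heads: q·4 + (1−q)·7 = -3q + 7
  Player I's payoff to Tails: q·8 + (1−q)·3 = 5q + 3
  -3q + 7 = 5q + 3  ⇒  -8q = -4  ⇒  q = 1/2.
The value is Player I's expected payoff against this mix (using Heads): (1/2)·4 + (1/2)·7 = 11/2.

v = 11/2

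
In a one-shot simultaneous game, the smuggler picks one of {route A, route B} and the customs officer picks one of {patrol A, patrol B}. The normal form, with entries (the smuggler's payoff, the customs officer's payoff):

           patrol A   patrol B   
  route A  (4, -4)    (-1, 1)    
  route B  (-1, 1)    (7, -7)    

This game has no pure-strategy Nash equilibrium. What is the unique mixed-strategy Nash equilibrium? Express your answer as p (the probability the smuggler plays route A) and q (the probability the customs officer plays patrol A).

The smuggler's mix must leave the customs officer indifferent between patrol A and patrol B.
  the customs officer's payoff from patrol A: p·(-4) + (1−p)·1 = -5p + 1
  the customs officer's payoff from patrol B: p·1 + (1−p)·(-7) = 8p - 7
  -5p + 1 = 8p - 7  ⇒  -13p = -8  ⇒  p = 8/13.
The smuggler's indifference between route A and route B determines the customs officer's mixing probability q:
  the smuggler's payoff from route A: q·4 + (1−q)·(-1) = 5q - 1
  the smuggler's payoff from route B: q·(-1) + (1−q)·7 = -8q + 7
  5q - 1 = -8q + 7  ⇒  13q = 8  ⇒  q = 8/13.

p = 8/13, q = 8/13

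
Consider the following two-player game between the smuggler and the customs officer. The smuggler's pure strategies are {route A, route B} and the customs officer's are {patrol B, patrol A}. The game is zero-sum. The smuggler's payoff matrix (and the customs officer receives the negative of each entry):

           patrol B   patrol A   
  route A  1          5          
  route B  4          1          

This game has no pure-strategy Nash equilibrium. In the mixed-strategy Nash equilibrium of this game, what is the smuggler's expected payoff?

19/7

Set the smuggler's expected payoff from route A equal to that from route B:
  the smuggler's expected payoff from route A: q·1 + (1−q)·5 = -4q + 5
  the smuggler's expected payoff from route B: q·4 + (1−q)·1 = 3q + 1
  -4q + 5 = 3q + 1  ⇒  -7q = -4  ⇒  q = 4/7.
At equilibrium the smuggler is indifferent across rows, so the smuggler's payoff equals the payoff from route A: (4/7)·1 + (3/7)·5 = 19/7.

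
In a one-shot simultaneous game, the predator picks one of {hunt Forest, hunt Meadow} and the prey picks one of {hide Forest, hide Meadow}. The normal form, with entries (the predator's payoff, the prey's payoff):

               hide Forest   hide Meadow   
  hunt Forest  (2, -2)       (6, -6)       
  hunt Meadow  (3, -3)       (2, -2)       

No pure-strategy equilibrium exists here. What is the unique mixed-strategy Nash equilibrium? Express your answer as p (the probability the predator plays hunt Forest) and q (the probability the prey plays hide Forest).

p = 1/5, q = 4/5

The predator's mix must leave the prey indifferent between hide Forest and hide Meadow.
  the prey's expected payoff from hide Forest: p·(-2) + (1−p)·(-3) = p - 3
  the prey's expected payoff from hide Meadow: p·(-6) + (1−p)·(-2) = -4p - 2
  p - 3 = -4p - 2  ⇒  5p = 1  ⇒  p = 1/5.
For the predator to be willing to mix, the predator must be indifferent between hunt Forest and hunt Meadow, which pins down the prey's mix.
  the predator's payoff to hunt Forest: q·2 + (1−q)·6 = -4q + 6
  the predator's payoff to hunt Meadow: q·3 + (1−q)·2 = q + 2
  -4q + 6 = q + 2  ⇒  -5q = -4  ⇒  q = 4/5.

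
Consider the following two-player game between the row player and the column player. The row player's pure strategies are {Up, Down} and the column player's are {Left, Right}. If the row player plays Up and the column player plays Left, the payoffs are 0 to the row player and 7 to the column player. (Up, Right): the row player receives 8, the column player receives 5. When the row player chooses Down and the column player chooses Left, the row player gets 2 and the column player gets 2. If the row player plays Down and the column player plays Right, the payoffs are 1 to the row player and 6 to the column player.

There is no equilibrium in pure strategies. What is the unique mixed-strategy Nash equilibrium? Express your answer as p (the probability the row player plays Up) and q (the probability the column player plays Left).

The row player's mix must leave the column player indifferent between Left and Right.
  the column player's expected payoff from Left: p·7 + (1−p)·2 = 5p + 2
  the column player's expected payoff from Right: p·5 + (1−p)·6 = -p + 6
  5p + 2 = -p + 6  ⇒  6p = 4  ⇒  p = 2/3.
For the row player to be willing to mix, the row player must be indifferent between Up and Down, which pins down the column player's mix.
  the row player's payoff to Up: q·0 + (1−q)·8 = -8q + 8
  the row player's payoff to Down: q·2 + (1−q)·1 = q + 1
  -8q + 8 = q + 1  ⇒  -9q = -7  ⇒  q = 7/9.

p = 2/3, q = 7/9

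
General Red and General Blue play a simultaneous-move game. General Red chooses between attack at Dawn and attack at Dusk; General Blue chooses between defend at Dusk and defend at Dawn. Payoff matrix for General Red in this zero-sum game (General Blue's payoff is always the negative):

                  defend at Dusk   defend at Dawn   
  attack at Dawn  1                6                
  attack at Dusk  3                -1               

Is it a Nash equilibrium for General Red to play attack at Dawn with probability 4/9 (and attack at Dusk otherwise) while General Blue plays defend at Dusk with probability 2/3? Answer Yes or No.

No

Given General Blue's mix q = 2/3, General Red's payoff from attack at Dawn is 8/3 but from attack at Dusk is 5/3. General Red strictly prefers attack at Dawn, so General Red would not mix.
So the proposed profile is not a Nash equilibrium.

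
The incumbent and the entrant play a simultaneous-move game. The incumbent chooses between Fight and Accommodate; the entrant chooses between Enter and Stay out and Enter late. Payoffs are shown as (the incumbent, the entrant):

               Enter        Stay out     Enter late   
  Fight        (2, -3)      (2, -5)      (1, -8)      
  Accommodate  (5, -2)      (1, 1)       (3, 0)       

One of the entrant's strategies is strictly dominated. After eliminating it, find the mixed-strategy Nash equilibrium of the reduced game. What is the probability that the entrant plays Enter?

The entrant's strategy Enter late is strictly dominated by Stay out: -5 > -8 and 1 > 0. Eliminate Enter late.
For the incumbent to be willing to mix, the incumbent must be indifferent between Fight and Accommodate, which pins down the entrant's mix.
  the incumbent's payoff from Fight: q·2 + (1−q)·2 = 2
  the incumbent's payoff from Accommodate: q·5 + (1−q)·1 = 4q + 1
  2 = 4q + 1  ⇒  -4q = -1  ⇒  q = 1/4.

q = 1/4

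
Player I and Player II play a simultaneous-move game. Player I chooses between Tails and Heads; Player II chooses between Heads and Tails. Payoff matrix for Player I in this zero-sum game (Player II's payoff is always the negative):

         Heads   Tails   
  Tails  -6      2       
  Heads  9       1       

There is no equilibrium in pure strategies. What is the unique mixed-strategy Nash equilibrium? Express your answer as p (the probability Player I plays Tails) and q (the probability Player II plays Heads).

p = 1/2, q = 1/16

Set Player II's expected payoff from Heads equal to that from Tails:
  Player II's payoff from Heads: p·6 + (1−p)·(-9) = 15p - 9
  Player II's payoff from Tails: p·(-2) + (1−p)·(-1) = -p - 1
  15p - 9 = -p - 1  ⇒  16p = 8  ⇒  p = 1/2.
In a mixed equilibrium Player I is indifferent between Tails and Heads; this condition fixes q.
  Player I's payoff to Tails: q·(-6) + (1−q)·2 = -8q + 2
  Player I's payoff to Heads: q·9 + (1−q)·1 = 8q + 1
  -8q + 2 = 8q + 1  ⇒  -16q = -1  ⇒  q = 1/16.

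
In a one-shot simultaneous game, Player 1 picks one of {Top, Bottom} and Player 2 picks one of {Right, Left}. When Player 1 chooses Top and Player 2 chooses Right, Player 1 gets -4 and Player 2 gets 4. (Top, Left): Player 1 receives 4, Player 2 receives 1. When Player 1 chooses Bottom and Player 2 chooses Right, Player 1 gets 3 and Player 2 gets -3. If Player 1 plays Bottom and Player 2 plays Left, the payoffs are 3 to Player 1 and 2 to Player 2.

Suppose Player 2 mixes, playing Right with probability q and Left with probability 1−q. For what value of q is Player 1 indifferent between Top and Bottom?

q = 1/8

For Player 1 to be willing to mix, Player 1 must be indifferent between Top and Bottom, which pins down Player 2's mix.
  Player 1's payoff to Top: q·(-4) + (1−q)·4 = -8q + 4
  Player 1's payoff to Bottom: q·3 + (1−q)·3 = 3
  -8q + 4 = 3  ⇒  -8q = -1  ⇒  q = 1/8.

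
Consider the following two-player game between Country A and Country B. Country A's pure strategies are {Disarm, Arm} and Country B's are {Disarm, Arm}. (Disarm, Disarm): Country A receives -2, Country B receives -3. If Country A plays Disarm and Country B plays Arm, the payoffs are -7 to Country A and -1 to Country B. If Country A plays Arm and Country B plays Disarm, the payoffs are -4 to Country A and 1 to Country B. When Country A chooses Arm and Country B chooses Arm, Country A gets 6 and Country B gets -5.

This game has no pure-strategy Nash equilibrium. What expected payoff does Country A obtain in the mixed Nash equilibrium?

Set Country A's expected payoff from Disarm equal to that from Arm:
  Country A's expected payoff from Disarm: q·(-2) + (1−q)·(-7) = 5q - 7
  Country A's expected payoff from Arm: q·(-4) + (1−q)·6 = -10q + 6
  5q - 7 = -10q + 6  ⇒  15q = 13  ⇒  q = 13/15.
At equilibrium Country A is indifferent across rows, so Country A's payoff equals the payoff from Disarm: (13/15)·(-2) + (2/15)·(-7) = -8/3.

-8/3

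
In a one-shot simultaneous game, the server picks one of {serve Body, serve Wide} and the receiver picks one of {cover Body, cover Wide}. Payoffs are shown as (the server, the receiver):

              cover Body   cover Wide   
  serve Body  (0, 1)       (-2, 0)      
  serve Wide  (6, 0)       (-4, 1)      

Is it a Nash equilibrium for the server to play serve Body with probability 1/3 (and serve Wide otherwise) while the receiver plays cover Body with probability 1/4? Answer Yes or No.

No

Given the server's mix p = 1/3, the receiver's payoff from cover Body is 1/3 but from cover Wide is 2/3. The receiver strictly prefers cover Wide, so the receiver would not mix.
So the proposed profile is not a Nash equilibrium.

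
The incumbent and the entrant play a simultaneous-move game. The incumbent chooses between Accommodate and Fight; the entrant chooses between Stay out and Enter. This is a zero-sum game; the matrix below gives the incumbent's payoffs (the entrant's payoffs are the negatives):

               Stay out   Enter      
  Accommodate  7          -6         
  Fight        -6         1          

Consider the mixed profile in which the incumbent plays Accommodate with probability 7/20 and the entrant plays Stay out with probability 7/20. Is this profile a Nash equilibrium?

Yes

Check the entrant's indifference given the incumbent's mix p = 7/20:
  payoff from Stay out = 29/20; payoff from Enter = 29/20 — equal.
Check the incumbent's indifference given the entrant's mix q = 7/20:
  payoff from Accommodate = -29/20; payoff from Fight = -29/20 — equal.
Both players are indifferent, so neither can profitably deviate.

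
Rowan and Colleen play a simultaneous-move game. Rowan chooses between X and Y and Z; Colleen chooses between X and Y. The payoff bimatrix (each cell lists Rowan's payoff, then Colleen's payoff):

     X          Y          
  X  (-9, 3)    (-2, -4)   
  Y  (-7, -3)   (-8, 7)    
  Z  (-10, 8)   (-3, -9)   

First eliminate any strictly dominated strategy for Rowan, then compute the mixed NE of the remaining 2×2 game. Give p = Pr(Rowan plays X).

p = 10/17

Rowan's strategy Z is strictly dominated by X: -9 > -10 and -2 > -3. Eliminate Z.
In a mixed equilibrium Colleen is indifferent between X and Y; this condition fixes p.
  Colleen's expected payoff from X: p·3 + (1−p)·(-3) = 6p - 3
  Colleen's expected payoff from Y: p·(-4) + (1−p)·7 = -11p + 7
  6p - 3 = -11p + 7  ⇒  17p = 10  ⇒  p = 10/17.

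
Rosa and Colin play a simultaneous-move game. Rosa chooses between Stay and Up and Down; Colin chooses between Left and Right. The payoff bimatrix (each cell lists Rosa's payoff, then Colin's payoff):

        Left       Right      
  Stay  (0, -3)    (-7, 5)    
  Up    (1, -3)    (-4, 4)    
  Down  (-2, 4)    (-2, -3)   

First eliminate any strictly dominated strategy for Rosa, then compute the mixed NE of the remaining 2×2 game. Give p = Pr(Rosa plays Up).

Rosa's strategy Stay is strictly dominated by Up: 1 > 0 and -4 > -7. Eliminate Stay.
Set Colin's expected payoff from Left equal to that from Right:
  Colin's payoff to Left: p·(-3) + (1−p)·4 = -7p + 4
  Colin's payoff to Right: p·4 + (1−p)·(-3) = 7p - 3
  -7p + 4 = 7p - 3  ⇒  -14p = -7  ⇒  p = 1/2.

p = 1/2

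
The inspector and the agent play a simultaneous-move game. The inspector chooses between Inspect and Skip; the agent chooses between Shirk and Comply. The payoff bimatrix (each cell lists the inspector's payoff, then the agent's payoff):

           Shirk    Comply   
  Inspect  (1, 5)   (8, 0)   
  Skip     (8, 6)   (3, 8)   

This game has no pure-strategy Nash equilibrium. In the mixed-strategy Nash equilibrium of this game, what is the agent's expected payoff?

40/7

Set the agent's expected payoff from Shirk equal to that from Comply:
  the agent's expected payoff from Shirk: p·5 + (1−p)·6 = -p + 6
  the agent's expected payoff from Comply: p·0 + (1−p)·8 = -8p + 8
  -p + 6 = -8p + 8  ⇒  7p = 2  ⇒  p = 2/7.
At equilibrium the agent is indifferent across columns, so the agent's payoff equals the payoff from Shirk: (2/7)·5 + (5/7)·6 = 40/7.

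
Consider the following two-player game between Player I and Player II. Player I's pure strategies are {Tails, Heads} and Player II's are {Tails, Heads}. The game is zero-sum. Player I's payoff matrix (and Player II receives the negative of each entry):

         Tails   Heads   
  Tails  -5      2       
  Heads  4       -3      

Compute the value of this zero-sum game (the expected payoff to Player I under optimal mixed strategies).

v = -1/2

Player I's indifference between Tails and Heads determines Player II's mixing probability q:
  Player I's payoff to Tails: q·(-5) + (1−q)·2 = -7q + 2
  Player I's payoff to Heads: q·4 + (1−q)·(-3) = 7q - 3
  -7q + 2 = 7q - 3  ⇒  -14q = -5  ⇒  q = 5/14.
The value is Player I's expected payoff against this mix (using Tails): (5/14)·(-5) + (9/14)·2 = -1/2.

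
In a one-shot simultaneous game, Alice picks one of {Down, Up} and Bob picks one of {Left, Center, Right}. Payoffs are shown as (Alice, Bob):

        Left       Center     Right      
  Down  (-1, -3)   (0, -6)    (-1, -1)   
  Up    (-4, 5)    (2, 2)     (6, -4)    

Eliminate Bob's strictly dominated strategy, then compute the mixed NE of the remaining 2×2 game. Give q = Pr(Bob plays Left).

Bob's strategy Center is strictly dominated by Left: -3 > -6 and 5 > 2. Eliminate Center.
Set Alice's expected payoff from Down equal to that from Up:
  Alice's payoff from Down: q·(-1) + (1−q)·(-1) = -1
  Alice's payoff from Up: q·(-4) + (1−q)·6 = -10q + 6
  -1 = -10q + 6  ⇒  10q = 7  ⇒  q = 7/10.

q = 7/10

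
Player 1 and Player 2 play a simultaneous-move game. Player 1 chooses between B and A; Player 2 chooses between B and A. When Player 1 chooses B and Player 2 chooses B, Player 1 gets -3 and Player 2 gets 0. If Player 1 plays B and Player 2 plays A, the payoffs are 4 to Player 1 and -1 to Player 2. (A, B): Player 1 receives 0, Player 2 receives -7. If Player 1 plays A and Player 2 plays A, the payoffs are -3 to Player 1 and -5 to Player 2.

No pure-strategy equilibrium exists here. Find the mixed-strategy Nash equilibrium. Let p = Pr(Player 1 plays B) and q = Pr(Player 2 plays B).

p = 2/3, q = 7/10

Set Player 2's expected payoff from B equal to that from A:
  Player 2's expected payoff from B: p·0 + (1−p)·(-7) = 7p - 7
  Player 2's expected payoff from A: p·(-1) + (1−p)·(-5) = 4p - 5
  7p - 7 = 4p - 5  ⇒  3p = 2  ⇒  p = 2/3.
Player 1's indifference between B and A determines Player 2's mixing probability q:
  Player 1's payoff to B: q·(-3) + (1−q)·4 = -7q + 4
  Player 1's payoff to A: q·0 + (1−q)·(-3) = 3q - 3
  -7q + 4 = 3q - 3  ⇒  -10q = -7  ⇒  q = 7/10.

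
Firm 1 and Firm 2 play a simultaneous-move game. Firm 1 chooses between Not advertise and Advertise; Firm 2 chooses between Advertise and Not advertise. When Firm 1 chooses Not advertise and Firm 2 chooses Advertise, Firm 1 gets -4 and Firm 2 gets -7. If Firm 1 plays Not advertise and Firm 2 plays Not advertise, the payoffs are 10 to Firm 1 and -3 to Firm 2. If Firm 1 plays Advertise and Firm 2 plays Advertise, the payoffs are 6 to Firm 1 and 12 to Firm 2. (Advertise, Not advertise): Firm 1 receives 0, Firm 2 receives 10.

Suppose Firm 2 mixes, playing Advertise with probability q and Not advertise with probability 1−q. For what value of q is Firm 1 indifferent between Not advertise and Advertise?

Firm 2's mix must leave Firm 1 indifferent between Not advertise and Advertise.
  Firm 1's expected payoff from Not advertise: q·(-4) + (1−q)·10 = -14q + 10
  Firm 1's expected payoff from Advertise: q·6 + (1−q)·0 = 6q
  -14q + 10 = 6q  ⇒  -20q = -10  ⇒  q = 1/2.

q = 1/2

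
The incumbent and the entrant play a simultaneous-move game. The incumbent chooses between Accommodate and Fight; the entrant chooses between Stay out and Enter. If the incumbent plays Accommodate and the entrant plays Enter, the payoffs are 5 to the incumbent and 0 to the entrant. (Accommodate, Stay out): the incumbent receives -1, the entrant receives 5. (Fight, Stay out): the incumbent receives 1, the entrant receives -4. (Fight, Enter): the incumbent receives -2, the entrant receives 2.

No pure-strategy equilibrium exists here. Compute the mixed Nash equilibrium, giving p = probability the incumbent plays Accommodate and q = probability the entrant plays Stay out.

The entrant's indifference between Stay out and Enter determines the incumbent's mixing probability p:
  the entrant's payoff to Stay out: p·5 + (1−p)·(-4) = 9p - 4
  the entrant's payoff to Enter: p·0 + (1−p)·2 = -2p + 2
  9p - 4 = -2p + 2  ⇒  11p = 6  ⇒  p = 6/11.
The entrant's mix must leave the incumbent indifferent between Accommodate and Fight.
  the incumbent's payoff to Accommodate: q·(-1) + (1−q)·5 = -6q + 5
  the incumbent's payoff to Fight: q·1 + (1−q)·(-2) = 3q - 2
  -6q + 5 = 3q - 2  ⇒  -9q = -7  ⇒  q = 7/9.

p = 6/11, q = 7/9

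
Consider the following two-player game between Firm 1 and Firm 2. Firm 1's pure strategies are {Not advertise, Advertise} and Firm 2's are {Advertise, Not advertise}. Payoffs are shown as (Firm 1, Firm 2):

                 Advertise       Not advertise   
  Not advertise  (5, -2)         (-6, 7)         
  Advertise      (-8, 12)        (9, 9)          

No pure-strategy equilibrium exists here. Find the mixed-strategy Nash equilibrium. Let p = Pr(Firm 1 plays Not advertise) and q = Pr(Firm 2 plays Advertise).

p = 1/4, q = 15/28

In a mixed equilibrium Firm 2 is indifferent between Advertise and Not advertise; this condition fixes p.
  Firm 2's payoff to Advertise: p·(-2) + (1−p)·12 = -14p + 12
  Firm 2's payoff to Not advertise: p·7 + (1−p)·9 = -2p + 9
  -14p + 12 = -2p + 9  ⇒  -12p = -3  ⇒  p = 1/4.
Firm 2's mix must leave Firm 1 indifferent between Not advertise and Advertise.
  Firm 1's payoff to Not advertise: q·5 + (1−q)·(-6) = 11q - 6
  Firm 1's payoff to Advertise: q·(-8) + (1−q)·9 = -17q + 9
  11q - 6 = -17q + 9  ⇒  28q = 15  ⇒  q = 15/28.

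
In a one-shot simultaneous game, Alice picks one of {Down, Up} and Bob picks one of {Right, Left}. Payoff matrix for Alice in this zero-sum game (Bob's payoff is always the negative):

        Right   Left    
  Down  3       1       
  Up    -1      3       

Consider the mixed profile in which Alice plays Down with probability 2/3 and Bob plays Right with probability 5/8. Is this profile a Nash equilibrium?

No

Given Bob's mix q = 5/8, Alice's payoff from Down is 9/4 but from Up is 1/2. Alice strictly prefers Down, so Alice would not mix.
So the proposed profile is not a Nash equilibrium.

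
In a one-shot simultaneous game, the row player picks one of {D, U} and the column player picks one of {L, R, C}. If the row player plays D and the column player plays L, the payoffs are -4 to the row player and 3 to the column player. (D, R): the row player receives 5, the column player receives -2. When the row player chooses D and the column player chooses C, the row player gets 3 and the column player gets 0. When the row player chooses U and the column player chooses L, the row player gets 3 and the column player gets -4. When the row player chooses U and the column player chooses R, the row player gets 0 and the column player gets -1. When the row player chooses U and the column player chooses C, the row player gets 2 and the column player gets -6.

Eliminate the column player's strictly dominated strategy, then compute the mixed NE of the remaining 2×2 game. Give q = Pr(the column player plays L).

q = 5/12

The column player's strategy C is strictly dominated by L: 3 > 0 and -4 > -6. Eliminate C.
Set the row player's expected payoff from D equal to that from U:
  the row player's payoff to D: q·(-4) + (1−q)·5 = -9q + 5
  the row player's payoff to U: q·3 + (1−q)·0 = 3q
  -9q + 5 = 3q  ⇒  -12q = -5  ⇒  q = 5/12.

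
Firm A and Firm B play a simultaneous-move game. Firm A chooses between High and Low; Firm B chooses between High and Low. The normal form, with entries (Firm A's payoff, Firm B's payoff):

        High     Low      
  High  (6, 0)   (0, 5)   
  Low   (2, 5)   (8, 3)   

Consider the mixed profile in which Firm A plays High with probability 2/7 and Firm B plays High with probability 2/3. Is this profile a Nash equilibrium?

Yes

Check Firm B's indifference given Firm A's mix p = 2/7:
  payoff from High = 25/7; payoff from Low = 25/7 — equal.
Check Firm A's indifference given Firm B's mix q = 2/3:
  payoff from High = 4; payoff from Low = 4 — equal.
Both players are indifferent, so neither can profitably deviate.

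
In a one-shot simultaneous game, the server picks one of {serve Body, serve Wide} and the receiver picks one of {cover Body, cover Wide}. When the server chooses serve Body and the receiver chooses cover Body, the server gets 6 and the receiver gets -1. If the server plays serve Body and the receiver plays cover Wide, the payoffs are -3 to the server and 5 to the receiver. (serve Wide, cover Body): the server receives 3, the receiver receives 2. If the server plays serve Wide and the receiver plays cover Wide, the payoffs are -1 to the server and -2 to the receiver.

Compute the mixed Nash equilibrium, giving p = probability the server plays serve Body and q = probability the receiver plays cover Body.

p = 2/5, q = 2/5

For the receiver to be willing to mix, the receiver must be indifferent between cover Body and cover Wide, which pins down the server's mix.
  the receiver's payoff to cover Body: p·(-1) + (1−p)·2 = -3p + 2
  the receiver's payoff to cover Wide: p·5 + (1−p)·(-2) = 7p - 2
  -3p + 2 = 7p - 2  ⇒  -10p = -4  ⇒  p = 2/5.
The receiver's mix must leave the server indifferent between serve Body and serve Wide.
  the server's expected payoff from serve Body: q·6 + (1−q)·(-3) = 9q - 3
  the server's expected payoff from serve Wide: q·3 + (1−q)·(-1) = 4q - 1
  9q - 3 = 4q - 1  ⇒  5q = 2  ⇒  q = 2/5.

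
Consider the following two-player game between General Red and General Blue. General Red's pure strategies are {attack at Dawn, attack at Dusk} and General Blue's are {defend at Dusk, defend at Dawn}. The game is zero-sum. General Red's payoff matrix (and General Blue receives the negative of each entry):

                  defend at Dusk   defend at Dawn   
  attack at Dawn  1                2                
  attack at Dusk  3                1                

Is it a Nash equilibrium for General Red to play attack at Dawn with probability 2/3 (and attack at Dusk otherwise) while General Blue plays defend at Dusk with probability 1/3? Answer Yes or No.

Yes

Check General Blue's indifference given General Red's mix p = 2/3:
  payoff from defend at Dusk = -5/3; payoff from defend at Dawn = -5/3 — equal.
Check General Red's indifference given General Blue's mix q = 1/3:
  payoff from attack at Dawn = 5/3; payoff from attack at Dusk = 5/3 — equal.
Both players are indifferent, so neither can profitably deviate.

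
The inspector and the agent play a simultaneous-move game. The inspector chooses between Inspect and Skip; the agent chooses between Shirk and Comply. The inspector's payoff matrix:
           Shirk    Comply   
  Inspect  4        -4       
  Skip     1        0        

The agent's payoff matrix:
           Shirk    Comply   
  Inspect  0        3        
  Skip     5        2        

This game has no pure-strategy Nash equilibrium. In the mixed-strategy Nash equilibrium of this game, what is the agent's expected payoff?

5/2

The agent's indifference between Shirk and Comply determines the inspector's mixing probability p:
  the agent's expected payoff from Shirk: p·0 + (1−p)·5 = -5p + 5
  the agent's expected payoff from Comply: p·3 + (1−p)·2 = p + 2
  -5p + 5 = p + 2  ⇒  -6p = -3  ⇒  p = 1/2.
At equilibrium the agent is indifferent across columns, so the agent's payoff equals the payoff from Shirk: (1/2)·0 + (1/2)·5 = 5/2.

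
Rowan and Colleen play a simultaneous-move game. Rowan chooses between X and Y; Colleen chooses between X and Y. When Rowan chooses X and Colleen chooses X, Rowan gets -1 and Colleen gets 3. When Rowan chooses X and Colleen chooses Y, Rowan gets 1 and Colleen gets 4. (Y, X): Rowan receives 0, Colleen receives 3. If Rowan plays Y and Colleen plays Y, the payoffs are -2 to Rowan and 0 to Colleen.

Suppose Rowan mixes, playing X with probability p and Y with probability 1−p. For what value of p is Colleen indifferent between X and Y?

In a mixed equilibrium Colleen is indifferent between X and Y; this condition fixes p.
  Colleen's payoff from X: p·3 + (1−p)·3 = 3
  Colleen's payoff from Y: p·4 + (1−p)·0 = 4p
  3 = 4p  ⇒  -4p = -3  ⇒  p = 3/4.

p = 3/4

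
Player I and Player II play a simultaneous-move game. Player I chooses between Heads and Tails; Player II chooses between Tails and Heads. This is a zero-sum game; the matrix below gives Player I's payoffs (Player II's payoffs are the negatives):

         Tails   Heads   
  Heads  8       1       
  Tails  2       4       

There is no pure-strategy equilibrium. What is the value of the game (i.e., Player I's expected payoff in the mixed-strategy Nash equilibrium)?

v = 10/3

Set Player I's expected payoff from Heads equal to that from Tails:
  Player I's payoff to Heads: q·8 + (1−q)·1 = 7q + 1
  Player I's payoff to Tails: q·2 + (1−q)·4 = -2q + 4
  7q + 1 = -2q + 4  ⇒  9q = 3  ⇒  q = 1/3.
The value is Player I's expected payoff against this mix (using Heads): (1/3)·8 + (2/3)·1 = 10/3.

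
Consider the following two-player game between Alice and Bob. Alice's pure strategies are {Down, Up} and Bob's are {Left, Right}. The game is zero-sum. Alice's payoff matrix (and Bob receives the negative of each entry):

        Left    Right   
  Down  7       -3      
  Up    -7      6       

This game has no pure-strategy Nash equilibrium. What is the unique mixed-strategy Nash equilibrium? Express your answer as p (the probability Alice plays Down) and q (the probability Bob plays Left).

p = 13/23, q = 9/23

Set Bob's expected payoff from Left equal to that from Right:
  Bob's payoff to Left: p·(-7) + (1−p)·7 = -14p + 7
  Bob's payoff to Right: p·3 + (1−p)·(-6) = 9p - 6
  -14p + 7 = 9p - 6  ⇒  -23p = -13  ⇒  p = 13/23.
For Alice to be willing to mix, Alice must be indifferent between Down and Up, which pins down Bob's mix.
  Alice's expected payoff from Down: q·7 + (1−q)·(-3) = 10q - 3
  Alice's expected payoff from Up: q·(-7) + (1−q)·6 = -13q + 6
  10q - 3 = -13q + 6  ⇒  23q = 9  ⇒  q = 9/23.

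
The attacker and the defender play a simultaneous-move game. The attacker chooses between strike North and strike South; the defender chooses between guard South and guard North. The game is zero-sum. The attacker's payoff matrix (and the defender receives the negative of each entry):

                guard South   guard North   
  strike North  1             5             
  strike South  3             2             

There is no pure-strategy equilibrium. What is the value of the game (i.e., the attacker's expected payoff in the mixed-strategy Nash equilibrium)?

The defender's mix must leave the attacker indifferent between strike North and strike South.
  the attacker's payoff from strike North: q·1 + (1−q)·5 = -4q + 5
  the attacker's payoff from strike South: q·3 + (1−q)·2 = q + 2
  -4q + 5 = q + 2  ⇒  -5q = -3  ⇒  q = 3/5.
The value is the attacker's expected payoff against this mix (using strike North): (3/5)·1 + (2/5)·5 = 13/5.

v = 13/5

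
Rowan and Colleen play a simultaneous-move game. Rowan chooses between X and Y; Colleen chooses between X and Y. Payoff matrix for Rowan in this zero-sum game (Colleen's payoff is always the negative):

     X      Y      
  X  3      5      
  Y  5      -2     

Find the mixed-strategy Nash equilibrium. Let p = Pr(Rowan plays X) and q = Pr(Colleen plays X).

For Colleen to be willing to mix, Colleen must be indifferent between X and Y, which pins down Rowan's mix.
  Colleen's payoff from X: p·(-3) + (1−p)·(-5) = 2p - 5
  Colleen's payoff from Y: p·(-5) + (1−p)·2 = -7p + 2
  2p - 5 = -7p + 2  ⇒  9p = 7  ⇒  p = 7/9.
Colleen's mix must leave Rowan indifferent between X and Y.
  Rowan's expected payoff from X: q·3 + (1−q)·5 = -2q + 5
  Rowan's expected payoff from Y: q·5 + (1−q)·(-2) = 7q - 2
  -2q + 5 = 7q - 2  ⇒  -9q = -7  ⇒  q = 7/9.

p = 7/9, q = 7/9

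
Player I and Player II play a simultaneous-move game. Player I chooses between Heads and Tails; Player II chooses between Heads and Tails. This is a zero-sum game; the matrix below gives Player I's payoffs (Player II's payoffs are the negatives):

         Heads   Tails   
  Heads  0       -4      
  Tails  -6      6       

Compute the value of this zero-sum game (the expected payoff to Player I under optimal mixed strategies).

v = -3/2

Set Player I's expected payoff from Heads equal to that from Tails:
  Player I's payoff to Heads: q·0 + (1−q)·(-4) = 4q - 4
  Player I's payoff to Tails: q·(-6) + (1−q)·6 = -12q + 6
  4q - 4 = -12q + 6  ⇒  16q = 10  ⇒  q = 5/8.
The value is Player I's expected payoff against this mix (using Heads): (5/8)·0 + (3/8)·(-4) = -3/2.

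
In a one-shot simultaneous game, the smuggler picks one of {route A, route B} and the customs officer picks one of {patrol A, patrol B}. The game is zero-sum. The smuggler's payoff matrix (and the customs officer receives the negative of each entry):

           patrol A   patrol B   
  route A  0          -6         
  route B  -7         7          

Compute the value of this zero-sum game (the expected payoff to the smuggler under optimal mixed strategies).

In a mixed equilibrium the smuggler is indifferent between route A and route B; this condition fixes q.
  the smuggler's payoff from route A: q·0 + (1−q)·(-6) = 6q - 6
  the smuggler's payoff from route B: q·(-7) + (1−q)·7 = -14q + 7
  6q - 6 = -14q + 7  ⇒  20q = 13  ⇒  q = 13/20.
The value is the smuggler's expected payoff against this mix (using route A): (13/20)·0 + (7/20)·(-6) = -21/10.

v = -21/10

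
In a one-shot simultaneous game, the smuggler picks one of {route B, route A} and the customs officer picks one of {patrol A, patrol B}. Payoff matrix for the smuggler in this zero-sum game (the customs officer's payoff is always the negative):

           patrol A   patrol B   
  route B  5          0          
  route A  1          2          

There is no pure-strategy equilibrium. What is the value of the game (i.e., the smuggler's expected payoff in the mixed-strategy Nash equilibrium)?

The customs officer's mix must leave the smuggler indifferent between route B and route A.
  the smuggler's payoff to route B: q·5 + (1−q)·0 = 5q
  the smuggler's payoff to route A: q·1 + (1−q)·2 = -q + 2
  5q = -q + 2  ⇒  6q = 2  ⇒  q = 1/3.
The value is the smuggler's expected payoff against this mix (using route B): (1/3)·5 + (2/3)·0 = 5/3.

v = 5/3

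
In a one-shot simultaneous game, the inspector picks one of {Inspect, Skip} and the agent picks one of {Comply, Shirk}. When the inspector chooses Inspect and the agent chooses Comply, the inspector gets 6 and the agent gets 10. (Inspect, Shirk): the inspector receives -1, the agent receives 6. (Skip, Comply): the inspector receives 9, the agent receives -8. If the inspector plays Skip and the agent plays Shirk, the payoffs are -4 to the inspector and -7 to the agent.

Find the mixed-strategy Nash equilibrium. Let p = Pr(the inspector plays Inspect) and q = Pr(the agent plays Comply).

Set the agent's expected payoff from Comply equal to that from Shirk:
  the agent's payoff to Comply: p·10 + (1−p)·(-8) = 18p - 8
  the agent's payoff to Shirk: p·6 + (1−p)·(-7) = 13p - 7
  18p - 8 = 13p - 7  ⇒  5p = 1  ⇒  p = 1/5.
For the inspector to be willing to mix, the inspector must be indifferent between Inspect and Skip, which pins down the agent's mix.
  the inspector's payoff to Inspect: q·6 + (1−q)·(-1) = 7q - 1
  the inspector's payoff to Skip: q·9 + (1−q)·(-4) = 13q - 4
  7q - 1 = 13q - 4  ⇒  -6q = -3  ⇒  q = 1/2.

p = 1/5, q = 1/2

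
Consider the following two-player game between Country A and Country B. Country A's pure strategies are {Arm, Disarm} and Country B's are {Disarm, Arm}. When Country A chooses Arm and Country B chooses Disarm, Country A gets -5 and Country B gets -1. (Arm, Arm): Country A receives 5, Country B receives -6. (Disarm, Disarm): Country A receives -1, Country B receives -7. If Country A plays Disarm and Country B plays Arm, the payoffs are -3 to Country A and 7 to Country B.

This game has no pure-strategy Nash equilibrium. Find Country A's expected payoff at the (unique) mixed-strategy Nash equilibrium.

-5/3

Country A's indifference between Arm and Disarm determines Country B's mixing probability q:
  Country A's expected payoff from Arm: q·(-5) + (1−q)·5 = -10q + 5
  Country A's expected payoff from Disarm: q·(-1) + (1−q)·(-3) = 2q - 3
  -10q + 5 = 2q - 3  ⇒  -12q = -8  ⇒  q = 2/3.
At equilibrium Country A is indifferent across rows, so Country A's payoff equals the payoff from Arm: (2/3)·(-5) + (1/3)·5 = -5/3.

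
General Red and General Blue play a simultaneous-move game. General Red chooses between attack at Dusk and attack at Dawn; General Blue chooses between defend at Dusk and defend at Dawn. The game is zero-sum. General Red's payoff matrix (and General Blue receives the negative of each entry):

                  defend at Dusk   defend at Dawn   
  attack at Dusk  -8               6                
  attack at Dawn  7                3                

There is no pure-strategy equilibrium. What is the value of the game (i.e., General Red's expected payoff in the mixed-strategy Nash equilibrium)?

General Red's indifference between attack at Dusk and attack at Dawn determines General Blue's mixing probability q:
  General Red's payoff from attack at Dusk: q·(-8) + (1−q)·6 = -14q + 6
  General Red's payoff from attack at Dawn: q·7 + (1−q)·3 = 4q + 3
  -14q + 6 = 4q + 3  ⇒  -18q = -3  ⇒  q = 1/6.
The value is General Red's expected payoff against this mix (using attack at Dusk): (1/6)·(-8) + (5/6)·6 = 11/3.

v = 11/3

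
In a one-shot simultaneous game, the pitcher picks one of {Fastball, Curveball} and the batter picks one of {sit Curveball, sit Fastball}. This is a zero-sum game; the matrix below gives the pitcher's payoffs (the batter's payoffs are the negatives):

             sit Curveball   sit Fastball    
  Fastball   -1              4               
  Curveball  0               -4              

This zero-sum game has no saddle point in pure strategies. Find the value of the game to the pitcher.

v = -4/9

Set the pitcher's expected payoff from Fastball equal to that from Curveball:
  the pitcher's expected payoff from Fastball: q·(-1) + (1−q)·4 = -5q + 4
  the pitcher's expected payoff from Curveball: q·0 + (1−q)·(-4) = 4q - 4
  -5q + 4 = 4q - 4  ⇒  -9q = -8  ⇒  q = 8/9.
The value is the pitcher's expected payoff against this mix (using Fastball): (8/9)·(-1) + (1/9)·4 = -4/9.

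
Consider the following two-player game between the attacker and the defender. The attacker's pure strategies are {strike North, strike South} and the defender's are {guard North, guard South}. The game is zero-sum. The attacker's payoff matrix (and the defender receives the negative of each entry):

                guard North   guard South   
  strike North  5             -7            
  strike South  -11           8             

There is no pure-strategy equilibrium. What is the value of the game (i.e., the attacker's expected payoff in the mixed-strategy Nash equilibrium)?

v = -37/31

Set the attacker's expected payoff from strike North equal to that from strike South:
  the attacker's payoff to strike North: q·5 + (1−q)·(-7) = 12q - 7
  the attacker's payoff to strike South: q·(-11) + (1−q)·8 = -19q + 8
  12q - 7 = -19q + 8  ⇒  31q = 15  ⇒  q = 15/31.
The value is the attacker's expected payoff against this mix (using strike North): (15/31)·5 + (16/31)·(-7) = -37/31.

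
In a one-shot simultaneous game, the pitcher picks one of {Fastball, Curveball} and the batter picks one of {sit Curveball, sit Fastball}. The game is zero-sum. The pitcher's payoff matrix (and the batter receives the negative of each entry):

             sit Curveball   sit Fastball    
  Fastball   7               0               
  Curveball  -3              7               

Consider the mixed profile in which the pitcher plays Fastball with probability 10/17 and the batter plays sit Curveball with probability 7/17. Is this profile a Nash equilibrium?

Yes

Check the batter's indifference given the pitcher's mix p = 10/17:
  payoff from sit Curveball = -49/17; payoff from sit Fastball = -49/17 — equal.
Check the pitcher's indifference given the batter's mix q = 7/17:
  payoff from Fastball = 49/17; payoff from Curveball = 49/17 — equal.
Both players are indifferent, so neither can profitably deviate.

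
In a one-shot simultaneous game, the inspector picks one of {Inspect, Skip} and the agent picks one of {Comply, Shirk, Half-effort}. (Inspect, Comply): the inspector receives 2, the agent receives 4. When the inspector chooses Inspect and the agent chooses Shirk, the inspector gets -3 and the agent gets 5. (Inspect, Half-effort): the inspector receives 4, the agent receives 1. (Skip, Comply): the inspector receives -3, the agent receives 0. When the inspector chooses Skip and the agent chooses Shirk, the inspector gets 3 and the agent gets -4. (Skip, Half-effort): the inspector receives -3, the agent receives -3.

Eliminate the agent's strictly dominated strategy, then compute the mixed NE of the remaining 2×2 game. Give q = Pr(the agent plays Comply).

The agent's strategy Half-effort is strictly dominated by Comply: 4 > 1 and 0 > -3. Eliminate Half-effort.
In a mixed equilibrium the inspector is indifferent between Inspect and Skip; this condition fixes q.
  the inspector's expected payoff from Inspect: q·2 + (1−q)·(-3) = 5q - 3
  the inspector's expected payoff from Skip: q·(-3) + (1−q)·3 = -6q + 3
  5q - 3 = -6q + 3  ⇒  11q = 6  ⇒  q = 6/11.

q = 6/11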